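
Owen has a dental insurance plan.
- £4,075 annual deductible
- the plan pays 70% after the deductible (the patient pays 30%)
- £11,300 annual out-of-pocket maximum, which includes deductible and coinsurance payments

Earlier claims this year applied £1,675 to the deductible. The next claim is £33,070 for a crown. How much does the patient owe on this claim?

£9,625

Remaining deductible: £4,075 − £1,675 = £2,400.
The remaining £30,670 (= £33,070 − £2,400) moves to coinsurance.
Coinsurance: £30,670 × 30% = £9,201.
So the patient owes £2,400 + £9,201 = £11,601 before any cap.
Adding £11,601 to the £1,675 already spent would give £13,276, which exceeds the £11,300 cap; the patient pays just £11,300 − £1,675 = £9,625.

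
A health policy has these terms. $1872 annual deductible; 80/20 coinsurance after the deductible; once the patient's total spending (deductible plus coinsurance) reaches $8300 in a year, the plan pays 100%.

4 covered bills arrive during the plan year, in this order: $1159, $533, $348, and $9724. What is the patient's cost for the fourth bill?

Bill 1, $1159: all of it applies to the deductible. Cost to patient: $1159. OOP to date $1159.
Bill 2, $533: all of it applies to the deductible. Patient pays $533; OOP now $1692.
Bill 3, $348: $180 finishes the deductible; $168 goes to coinsurance; 20% of $168 = $33.60. Patient pays $213.60; OOP now $1905.60.
Bill 4, $9724: 20% coinsurance on $9724 = $1944.80. Patient pays $1944.80; OOP now $3850.40.

$1944.80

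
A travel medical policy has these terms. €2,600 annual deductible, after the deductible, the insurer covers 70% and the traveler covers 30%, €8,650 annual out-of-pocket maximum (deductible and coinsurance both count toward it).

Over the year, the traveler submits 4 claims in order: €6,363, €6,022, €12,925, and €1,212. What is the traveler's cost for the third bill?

Bill 1, €6,363: €2,600 finishes the deductible; €3,763 goes to coinsurance; coinsurance €3,763 × 30% = €1,128.90. Traveler owes €3,728.90 (running OOP €3,728.90).
Bill 2, €6,022: deductible met; 30% of €6,022 = €1,806.60. Cost to traveler: €1,806.60. OOP to date €5,535.50.
Bill 3, €12,925: deductible met; 30% of €12,925 = €3,877.50. Adding that to €5,535.50 gives €9,413, past the €8,650 cap; traveler pays only €8,650 − €5,535.50 = €3,114.50.

€3,114.50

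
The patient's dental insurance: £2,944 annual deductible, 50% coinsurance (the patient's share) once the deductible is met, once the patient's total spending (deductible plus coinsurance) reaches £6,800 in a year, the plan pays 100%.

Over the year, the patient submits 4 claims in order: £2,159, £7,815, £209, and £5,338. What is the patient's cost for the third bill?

£104.50

Claim 1 — £2,159: all of it applies to the deductible. Patient pays £2,159; OOP now £2,159.
Claim 2 — £7,815: £785 to deductible, leaving £7,030; patient's 50% is £3,515. Patient owes £4,300 (running OOP £6,459).
Claim 3 — £209: deductible met; 50% of £209 = £104.50. Patient pays £104.50; OOP now £6,563.50.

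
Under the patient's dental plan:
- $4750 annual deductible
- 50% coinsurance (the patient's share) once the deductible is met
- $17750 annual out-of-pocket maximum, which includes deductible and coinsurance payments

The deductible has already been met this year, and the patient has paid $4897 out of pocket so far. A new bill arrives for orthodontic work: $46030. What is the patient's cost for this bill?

With the deductible met, the entire $46030 is subject to coinsurance.
Coinsurance: $46030 × 50% = $23015.
Adding $23015 to the $4897 already spent would give $27912, which exceeds the $17750 cap; the patient pays just $17750 − $4897 = $12853.

$12853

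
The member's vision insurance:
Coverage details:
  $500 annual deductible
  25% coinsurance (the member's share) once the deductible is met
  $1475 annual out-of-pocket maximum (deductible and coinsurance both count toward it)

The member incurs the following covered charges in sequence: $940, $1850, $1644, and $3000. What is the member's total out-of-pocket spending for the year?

Bill 1, $940: deductible takes $500, $440 remains; coinsurance $440 × 25% = $110. Cost to member: $610. OOP to date $610.
Bill 2, $1850: deductible already satisfied, so member's share is 25% × $1850 = $462.50. Cost to member: $462.50. OOP to date $1072.50.
Bill 3, $1644: 25% coinsurance on $1644 = $411. That would push OOP to $1483.50, over the $1475 cap, so member pays $1475 − $1072.50 = $402.50.
Bill 4, $3000: deductible met; 25% of $3000 = $750. That would push OOP to $2225, over the $1475 cap, so member pays $1475 − $1475 = $0.
Total paid by the member: $610 + $462.50 + $402.50 + $0 = $1475.

$1475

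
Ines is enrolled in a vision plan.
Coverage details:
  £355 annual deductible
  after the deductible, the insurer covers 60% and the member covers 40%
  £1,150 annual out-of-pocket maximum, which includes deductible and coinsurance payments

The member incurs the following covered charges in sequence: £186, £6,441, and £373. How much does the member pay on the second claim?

£964

Bill 1, £186: entire amount goes to the deductible. Cost to member: £186. OOP to date £186.
Bill 2, £6,441: £169 to deductible, leaving £6,272; member's 40% is £2,508.80. Deductible plus coinsurance: £169 + £2,508.80 = £2,677.80. That would push OOP to £2,863.80, over the £1,150 cap, so member pays £1,150 − £186 = £964.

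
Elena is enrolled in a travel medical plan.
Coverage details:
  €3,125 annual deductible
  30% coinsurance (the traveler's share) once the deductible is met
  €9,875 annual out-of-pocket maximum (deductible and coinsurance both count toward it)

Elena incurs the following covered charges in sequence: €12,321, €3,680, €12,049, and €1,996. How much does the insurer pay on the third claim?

€9,161.80

Bill 1, €12,321: €3,125 finishes the deductible; €9,196 goes to coinsurance; traveler's 30% is €2,758.80. Traveler owes €5,883.80 (running OOP €5,883.80). Insurer: €12,321 − €5,883.80 = €6,437.20.
Bill 2, €3,680: deductible already satisfied, so traveler's share is 30% × €3,680 = €1,104. Cost to traveler: €1,104. OOP to date €6,987.80. Insurer: €3,680 − €1,104 = €2,576.
Bill 3, €12,049: 30% coinsurance on €12,049 = €3,614.70. OOP would hit €10,602.50 > €9,875, so the cap limits the traveler to €9,875 − €6,987.80 = €2,887.20. Plan pays €12,049 − €2,887.20 = €9,161.80.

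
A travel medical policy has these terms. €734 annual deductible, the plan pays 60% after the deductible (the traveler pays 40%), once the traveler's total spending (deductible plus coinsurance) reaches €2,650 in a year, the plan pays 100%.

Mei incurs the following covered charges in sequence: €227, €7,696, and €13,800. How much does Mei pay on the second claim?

€2,423

#1 (€227): all of it applies to the deductible. Traveler owes €227 (running OOP €227).
#2 (€7,696): €507 finishes the deductible; €7,189 goes to coinsurance; traveler's 40% is €2,875.60. Deductible plus coinsurance: €507 + €2,875.60 = €3,382.60. That would push OOP to €3,609.60, over the €2,650 cap, so traveler pays €2,650 − €227 = €2,423.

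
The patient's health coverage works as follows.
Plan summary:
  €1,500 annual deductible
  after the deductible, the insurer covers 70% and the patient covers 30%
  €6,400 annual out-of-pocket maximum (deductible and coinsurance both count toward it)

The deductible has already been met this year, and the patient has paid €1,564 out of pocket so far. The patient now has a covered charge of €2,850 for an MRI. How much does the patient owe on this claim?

With the deductible met, the entire €2,850 is subject to coinsurance.
30% of €2,850 = €855 falls to the patient.
Year-to-date out-of-pocket becomes €1,564 + €855 = €2,419, still under the €6,400 maximum, so no cap applies.

€855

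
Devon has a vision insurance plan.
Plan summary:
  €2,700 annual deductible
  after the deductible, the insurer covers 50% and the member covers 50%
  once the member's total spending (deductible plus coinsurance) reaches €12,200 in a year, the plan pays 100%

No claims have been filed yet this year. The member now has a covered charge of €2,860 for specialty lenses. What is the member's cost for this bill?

Deductible not yet touched, so the first €2,700 of the bill goes to the deductible.
The remaining €160 (= €2,860 − €2,700) moves to coinsurance.
50% of €160 = €80 falls to the member.
Member responsibility before any cap: €2,700 + €80 = €2,780.
Total out-of-pocket so far would be €0 + €2,780 = €2,780, below the €12,200 cap — no reduction.

€2,780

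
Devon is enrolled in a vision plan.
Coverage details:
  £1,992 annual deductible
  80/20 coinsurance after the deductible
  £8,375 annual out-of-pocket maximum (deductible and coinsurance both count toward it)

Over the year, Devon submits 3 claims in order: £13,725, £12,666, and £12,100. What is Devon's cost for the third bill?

#1 (£13,725): £1,992 finishes the deductible; £11,733 goes to coinsurance; 20% of £11,733 = £2,346.60. Member owes £4,338.60 (running OOP £4,338.60).
#2 (£12,666): 20% coinsurance on £12,666 = £2,533.20. Member pays £2,533.20; OOP now £6,871.80.
#3 (£12,100): 20% coinsurance on £12,100 = £2,420. That would push OOP to £9,291.80, over the £8,375 cap, so member pays £8,375 − £6,871.80 = £1,503.20.

£1,503.20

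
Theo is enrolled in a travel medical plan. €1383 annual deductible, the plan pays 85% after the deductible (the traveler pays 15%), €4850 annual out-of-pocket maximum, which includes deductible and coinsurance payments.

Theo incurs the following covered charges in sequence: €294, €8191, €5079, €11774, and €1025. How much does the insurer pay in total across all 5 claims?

€21513

Claim 1 (€294): entire amount goes to the deductible. Traveler owes €294 (running OOP €294). Plan pays €294 − €294 = €0.
Claim 2 (€8191): deductible takes €1089, €7102 remains; 15% of €7102 = €1065.30. Traveler pays €2154.30; OOP now €2448.30. Insurer: €8191 − €2154.30 = €6036.70.
Claim 3 (€5079): 15% coinsurance on €5079 = €761.85. Traveler pays €761.85; OOP now €3210.15. Plan pays €5079 − €761.85 = €4317.15.
Claim 4 (€11774): deductible already satisfied, so traveler's share is 15% × €11774 = €1766.10. That would push OOP to €4976.25, over the €4850 cap, so traveler pays €4850 − €3210.15 = €1639.85. Insurer: €11774 − €1639.85 = €10134.15.
Claim 5 (€1025): deductible already satisfied, so traveler's share is 15% × €1025 = €153.75. Adding that to €4850 gives €5003.75, past the €4850 cap; traveler pays only €4850 − €4850 = €0. Insurer: €1025 − €0 = €1025.
Insurer total = bills − traveler's total = €26363 − €4850 = €21513.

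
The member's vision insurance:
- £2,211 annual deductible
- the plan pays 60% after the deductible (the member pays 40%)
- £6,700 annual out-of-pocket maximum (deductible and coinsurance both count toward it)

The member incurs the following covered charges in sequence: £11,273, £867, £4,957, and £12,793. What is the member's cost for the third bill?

£517.40

Bill 1, £11,273: £2,211 finishes the deductible; £9,062 goes to coinsurance; member's 40% is £3,624.80. Cost to member: £5,835.80. OOP to date £5,835.80.
Bill 2, £867: deductible met; 40% of £867 = £346.80. Member pays £346.80; OOP now £6,182.60.
Bill 3, £4,957: 40% coinsurance on £4,957 = £1,982.80. OOP would hit £8,165.40 > £6,700, so the cap limits the member to £6,700 − £6,182.60 = £517.40.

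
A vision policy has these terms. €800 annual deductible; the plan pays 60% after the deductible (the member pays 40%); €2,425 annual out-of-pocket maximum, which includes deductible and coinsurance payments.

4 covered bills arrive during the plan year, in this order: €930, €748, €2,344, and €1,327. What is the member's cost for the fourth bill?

Claim 1 — €930: €800 to deductible, leaving €130; coinsurance €130 × 40% = €52. Member pays €852; OOP now €852.
Claim 2 — €748: 40% coinsurance on €748 = €299.20. Member owes €299.20 (running OOP €1,151.20).
Claim 3 — €2,344: 40% coinsurance on €2,344 = €937.60. Member owes €937.60 (running OOP €2,088.80).
Claim 4 — €1,327: 40% coinsurance on €1,327 = €530.80. Adding that to €2,088.80 gives €2,619.60, past the €2,425 cap; member pays only €2,425 − €2,088.80 = €336.20.

€336.20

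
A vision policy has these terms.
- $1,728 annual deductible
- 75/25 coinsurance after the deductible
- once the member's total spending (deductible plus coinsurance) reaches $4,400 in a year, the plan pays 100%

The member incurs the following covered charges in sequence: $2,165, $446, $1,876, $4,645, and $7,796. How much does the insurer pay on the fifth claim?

#1 ($2,165): $1,728 finishes the deductible; $437 goes to coinsurance; member's 25% is $109.25. Member owes $1,837.25 (running OOP $1,837.25). Plan pays $2,165 − $1,837.25 = $327.75.
#2 ($446): deductible met; 25% of $446 = $111.50. Member pays $111.50; OOP now $1,948.75. Plan pays $446 − $111.50 = $334.50.
#3 ($1,876): 25% coinsurance on $1,876 = $469. Cost to member: $469. OOP to date $2,417.75. Insurer: $1,876 − $469 = $1,407.
#4 ($4,645): 25% coinsurance on $4,645 = $1,161.25. Cost to member: $1,161.25. OOP to date $3,579. Plan pays $4,645 − $1,161.25 = $3,483.75.
#5 ($7,796): deductible met; 25% of $7,796 = $1,949. That would push OOP to $5,528, over the $4,400 cap, so member pays $4,400 − $3,579 = $821. Plan pays $7,796 − $821 = $6,975.

$6,975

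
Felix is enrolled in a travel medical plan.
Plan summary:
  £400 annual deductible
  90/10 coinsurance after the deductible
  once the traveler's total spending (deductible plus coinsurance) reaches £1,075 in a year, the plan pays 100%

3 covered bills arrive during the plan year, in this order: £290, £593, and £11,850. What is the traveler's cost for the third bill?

#1 (£290): fully absorbed by the deductible. Traveler owes £290 (running OOP £290).
#2 (£593): deductible takes £110, £483 remains; traveler's 10% is £48.30. Traveler owes £158.30 (running OOP £448.30).
#3 (£11,850): 10% coinsurance on £11,850 = £1,185. Adding that to £448.30 gives £1,633.30, past the £1,075 cap; traveler pays only £1,075 − £448.30 = £626.70.

£626.70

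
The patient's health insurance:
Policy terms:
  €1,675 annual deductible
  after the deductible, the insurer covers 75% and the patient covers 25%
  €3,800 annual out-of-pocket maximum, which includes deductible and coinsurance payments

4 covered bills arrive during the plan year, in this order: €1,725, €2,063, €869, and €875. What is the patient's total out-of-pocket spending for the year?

€2,639.25

Claim 1 — €1,725: deductible takes €1,675, €50 remains; 25% of €50 = €12.50. Patient owes €1,687.50 (running OOP €1,687.50).
Claim 2 — €2,063: deductible met; 25% of €2,063 = €515.75. Patient pays €515.75; OOP now €2,203.25.
Claim 3 — €869: deductible already satisfied, so patient's share is 25% × €869 = €217.25. Patient owes €217.25 (running OOP €2,420.50).
Claim 4 — €875: deductible met; 25% of €875 = €218.75. Cost to patient: €218.75. OOP to date €2,639.25.
Summing the patient's payments: €1,687.50 + €515.75 + €217.25 + €218.75 = €2,639.25.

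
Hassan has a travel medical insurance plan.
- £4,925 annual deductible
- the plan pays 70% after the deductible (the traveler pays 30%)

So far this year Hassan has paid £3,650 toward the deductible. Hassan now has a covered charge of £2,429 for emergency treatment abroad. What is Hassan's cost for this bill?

£1,621.20

Deductible still to meet: £4,925 − £3,650 = £1,275.
The remaining £1,154 (= £2,429 − £1,275) moves to coinsurance.
30% of £1,154 = £346.20 falls to the traveler.
So the traveler owes £1,275 + £346.20 = £1,621.20.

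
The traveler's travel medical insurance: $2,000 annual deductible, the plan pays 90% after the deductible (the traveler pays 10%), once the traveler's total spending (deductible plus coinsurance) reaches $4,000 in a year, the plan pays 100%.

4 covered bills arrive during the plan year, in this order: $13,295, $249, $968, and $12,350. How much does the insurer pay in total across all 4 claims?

$22,862

#1 ($13,295): deductible takes $2,000, $11,295 remains; 10% of $11,295 = $1,129.50. Cost to traveler: $3,129.50. OOP to date $3,129.50. Plan pays $13,295 − $3,129.50 = $10,165.50.
#2 ($249): deductible met; 10% of $249 = $24.90. Traveler owes $24.90 (running OOP $3,154.40). Insurer: $249 − $24.90 = $224.10.
#3 ($968): 10% coinsurance on $968 = $96.80. Traveler owes $96.80 (running OOP $3,251.20). Plan pays $968 − $96.80 = $871.20.
#4 ($12,350): 10% coinsurance on $12,350 = $1,235. That would push OOP to $4,486.20, over the $4,000 cap, so traveler pays $4,000 − $3,251.20 = $748.80. Plan pays $12,350 − $748.80 = $11,601.20.
Insurer total = bills − traveler's total = $26,862 − $4,000 = $22,862.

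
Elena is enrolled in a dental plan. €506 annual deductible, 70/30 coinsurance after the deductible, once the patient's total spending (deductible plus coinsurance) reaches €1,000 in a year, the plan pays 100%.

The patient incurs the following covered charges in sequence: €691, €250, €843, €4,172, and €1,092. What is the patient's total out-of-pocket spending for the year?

€1,000

Bill 1, €691: deductible takes €506, €185 remains; patient's 30% is €55.50. Cost to patient: €561.50. OOP to date €561.50.
Bill 2, €250: deductible met; 30% of €250 = €75. Patient pays €75; OOP now €636.50.
Bill 3, €843: deductible already satisfied, so patient's share is 30% × €843 = €252.90. Cost to patient: €252.90. OOP to date €889.40.
Bill 4, €4,172: 30% coinsurance on €4,172 = €1,251.60. OOP would hit €2,141 > €1,000, so the cap limits the patient to €1,000 − €889.40 = €110.60.
Bill 5, €1,092: deductible met; 30% of €1,092 = €327.60. Adding that to €1,000 gives €1,327.60, past the €1,000 cap; patient pays only €1,000 − €1,000 = €0.
Total paid by the patient: €561.50 + €75 + €252.90 + €110.60 + €0 = €1,000.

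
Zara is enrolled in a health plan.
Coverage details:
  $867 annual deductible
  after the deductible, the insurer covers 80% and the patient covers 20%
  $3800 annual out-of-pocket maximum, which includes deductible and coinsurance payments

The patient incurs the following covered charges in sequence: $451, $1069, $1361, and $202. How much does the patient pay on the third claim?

Claim 1 ($451): fully absorbed by the deductible. Patient owes $451 (running OOP $451).
Claim 2 ($1069): $416 to deductible, leaving $653; patient's 20% is $130.60. Patient pays $546.60; OOP now $997.60.
Claim 3 ($1361): deductible already satisfied, so patient's share is 20% × $1361 = $272.20. Patient pays $272.20; OOP now $1269.80.

$272.20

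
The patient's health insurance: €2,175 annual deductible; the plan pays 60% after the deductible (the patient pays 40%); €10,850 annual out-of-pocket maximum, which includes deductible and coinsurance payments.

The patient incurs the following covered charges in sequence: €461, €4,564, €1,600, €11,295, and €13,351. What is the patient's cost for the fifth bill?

€2,377

Claim 1 (€461): fully absorbed by the deductible. Patient owes €461 (running OOP €461).
Claim 2 (€4,564): €1,714 finishes the deductible; €2,850 goes to coinsurance; 40% of €2,850 = €1,140. Patient owes €2,854 (running OOP €3,315).
Claim 3 (€1,600): deductible met; 40% of €1,600 = €640. Cost to patient: €640. OOP to date €3,955.
Claim 4 (€11,295): deductible met; 40% of €11,295 = €4,518. Patient owes €4,518 (running OOP €8,473).
Claim 5 (€13,351): deductible already satisfied, so patient's share is 40% × €13,351 = €5,340.40. OOP would hit €13,813.40 > €10,850, so the cap limits the patient to €10,850 − €8,473 = €2,377.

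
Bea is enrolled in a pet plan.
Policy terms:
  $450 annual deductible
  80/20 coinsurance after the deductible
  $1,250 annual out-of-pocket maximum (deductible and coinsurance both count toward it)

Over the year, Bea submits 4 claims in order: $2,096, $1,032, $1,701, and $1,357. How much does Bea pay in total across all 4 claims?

Bill 1, $2,096: $450 to deductible, leaving $1,646; coinsurance $1,646 × 20% = $329.20. Owner owes $779.20 (running OOP $779.20).
Bill 2, $1,032: deductible already satisfied, so owner's share is 20% × $1,032 = $206.40. Owner pays $206.40; OOP now $985.60.
Bill 3, $1,701: deductible met; 20% of $1,701 = $340.20. Adding that to $985.60 gives $1,325.80, past the $1,250 cap; owner pays only $1,250 − $985.60 = $264.40.
Bill 4, $1,357: deductible met; 20% of $1,357 = $271.40. Adding that to $1,250 gives $1,521.40, past the $1,250 cap; owner pays only $1,250 − $1,250 = $0.
Summing the owner's payments: $779.20 + $206.40 + $264.40 + $0 = $1,250.

$1,250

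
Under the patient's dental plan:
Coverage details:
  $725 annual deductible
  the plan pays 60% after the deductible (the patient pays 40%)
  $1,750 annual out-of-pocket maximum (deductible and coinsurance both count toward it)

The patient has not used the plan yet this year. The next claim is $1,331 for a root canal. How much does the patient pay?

$967.40

Nothing has been paid toward the $725 deductible, so the first $725 of this charge is applied there.
The remaining $606 (= $1,331 − $725) moves to coinsurance.
Patient's 40% share of $606 is $242.40.
So the patient owes $725 + $242.40 = $967.40 before any cap.
Cumulative spending $0 + $967.40 = $967.40 stays under the $1,750 maximum.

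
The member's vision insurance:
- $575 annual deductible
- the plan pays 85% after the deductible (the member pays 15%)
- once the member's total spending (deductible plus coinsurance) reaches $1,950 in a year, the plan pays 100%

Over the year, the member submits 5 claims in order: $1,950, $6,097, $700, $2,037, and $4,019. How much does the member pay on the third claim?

$105

Claim 1 — $1,950: $575 to deductible, leaving $1,375; 15% of $1,375 = $206.25. Member pays $781.25; OOP now $781.25.
Claim 2 — $6,097: deductible already satisfied, so member's share is 15% × $6,097 = $914.55. Member owes $914.55 (running OOP $1,695.80).
Claim 3 — $700: deductible already satisfied, so member's share is 15% × $700 = $105. Member pays $105; OOP now $1,800.80.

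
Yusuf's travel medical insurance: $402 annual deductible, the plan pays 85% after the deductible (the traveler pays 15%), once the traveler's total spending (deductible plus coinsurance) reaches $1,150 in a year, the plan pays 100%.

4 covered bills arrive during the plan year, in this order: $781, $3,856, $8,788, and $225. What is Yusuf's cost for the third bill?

#1 ($781): $402 finishes the deductible; $379 goes to coinsurance; coinsurance $379 × 15% = $56.85. Traveler owes $458.85 (running OOP $458.85).
#2 ($3,856): deductible met; 15% of $3,856 = $578.40. Traveler pays $578.40; OOP now $1,037.25.
#3 ($8,788): 15% coinsurance on $8,788 = $1,318.20. Adding that to $1,037.25 gives $2,355.45, past the $1,150 cap; traveler pays only $1,150 − $1,037.25 = $112.75.

$112.75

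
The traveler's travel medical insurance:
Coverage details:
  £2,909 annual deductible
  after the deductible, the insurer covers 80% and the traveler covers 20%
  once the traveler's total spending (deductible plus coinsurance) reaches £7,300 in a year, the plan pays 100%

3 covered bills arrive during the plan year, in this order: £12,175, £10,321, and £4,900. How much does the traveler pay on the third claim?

£473.60

Bill 1, £12,175: £2,909 finishes the deductible; £9,266 goes to coinsurance; traveler's 20% is £1,853.20. Cost to traveler: £4,762.20. OOP to date £4,762.20.
Bill 2, £10,321: deductible already satisfied, so traveler's share is 20% × £10,321 = £2,064.20. Traveler owes £2,064.20 (running OOP £6,826.40).
Bill 3, £4,900: 20% coinsurance on £4,900 = £980. OOP would hit £7,806.40 > £7,300, so the cap limits the traveler to £7,300 − £6,826.40 = £473.60.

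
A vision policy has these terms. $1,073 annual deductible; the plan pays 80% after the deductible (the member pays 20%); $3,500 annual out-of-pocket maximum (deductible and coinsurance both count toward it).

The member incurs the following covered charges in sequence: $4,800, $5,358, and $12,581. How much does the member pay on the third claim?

$610

Claim 1 — $4,800: $1,073 to deductible, leaving $3,727; 20% of $3,727 = $745.40. Member owes $1,818.40 (running OOP $1,818.40).
Claim 2 — $5,358: deductible already satisfied, so member's share is 20% × $5,358 = $1,071.60. Member owes $1,071.60 (running OOP $2,890).
Claim 3 — $12,581: 20% coinsurance on $12,581 = $2,516.20. That would push OOP to $5,406.20, over the $3,500 cap, so member pays $3,500 − $2,890 = $610.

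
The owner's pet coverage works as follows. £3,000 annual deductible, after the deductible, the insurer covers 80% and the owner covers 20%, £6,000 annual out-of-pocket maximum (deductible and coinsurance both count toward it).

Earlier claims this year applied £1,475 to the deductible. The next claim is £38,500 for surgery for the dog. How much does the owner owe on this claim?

£4,525

Deductible still to meet: £3,000 − £1,475 = £1,525.
After the £1,525 deductible portion, £38,500 − £1,525 = £36,975 is subject to coinsurance.
20% of £36,975 = £7,395 falls to the owner.
So the owner owes £1,525 + £7,395 = £8,920 before any cap.
Year-to-date out-of-pocket would reach £1,475 + £8,920 = £10,395, above the £6,000 maximum, so the owner pays only £6,000 − £1,475 = £4,525.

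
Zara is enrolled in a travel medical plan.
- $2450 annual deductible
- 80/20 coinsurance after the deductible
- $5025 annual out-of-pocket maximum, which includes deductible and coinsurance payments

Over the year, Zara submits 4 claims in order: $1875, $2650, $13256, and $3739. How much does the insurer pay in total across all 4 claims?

#1 ($1875): fully absorbed by the deductible. Traveler pays $1875; OOP now $1875. Insurer: $1875 − $1875 = $0.
#2 ($2650): deductible takes $575, $2075 remains; traveler's 20% is $415. Cost to traveler: $990. OOP to date $2865. Insurer: $2650 − $990 = $1660.
#3 ($13256): deductible already satisfied, so traveler's share is 20% × $13256 = $2651.20. Adding that to $2865 gives $5516.20, past the $5025 cap; traveler pays only $5025 − $2865 = $2160. Insurer: $13256 − $2160 = $11096.
#4 ($3739): 20% coinsurance on $3739 = $747.80. That would push OOP to $5772.80, over the $5025 cap, so traveler pays $5025 − $5025 = $0. Plan pays $3739 − $0 = $3739.
Insurer total = bills − traveler's total = $21520 − $5025 = $16495.

$16495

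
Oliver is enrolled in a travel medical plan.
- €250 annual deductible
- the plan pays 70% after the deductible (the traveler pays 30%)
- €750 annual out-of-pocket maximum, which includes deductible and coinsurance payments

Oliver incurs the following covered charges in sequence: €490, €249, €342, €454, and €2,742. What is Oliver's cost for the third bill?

€102.60

Claim 1 — €490: €250 to deductible, leaving €240; coinsurance €240 × 30% = €72. Traveler pays €322; OOP now €322.
Claim 2 — €249: deductible already satisfied, so traveler's share is 30% × €249 = €74.70. Traveler pays €74.70; OOP now €396.70.
Claim 3 — €342: deductible met; 30% of €342 = €102.60. Cost to traveler: €102.60. OOP to date €499.30.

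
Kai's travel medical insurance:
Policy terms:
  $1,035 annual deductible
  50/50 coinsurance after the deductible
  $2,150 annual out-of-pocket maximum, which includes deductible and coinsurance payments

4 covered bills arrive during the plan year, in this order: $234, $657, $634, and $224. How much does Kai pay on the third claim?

#1 ($234): fully absorbed by the deductible. Cost to traveler: $234. OOP to date $234.
#2 ($657): all of it applies to the deductible. Traveler pays $657; OOP now $891.
#3 ($634): $144 finishes the deductible; $490 goes to coinsurance; coinsurance $490 × 50% = $245. Cost to traveler: $389. OOP to date $1,280.

$389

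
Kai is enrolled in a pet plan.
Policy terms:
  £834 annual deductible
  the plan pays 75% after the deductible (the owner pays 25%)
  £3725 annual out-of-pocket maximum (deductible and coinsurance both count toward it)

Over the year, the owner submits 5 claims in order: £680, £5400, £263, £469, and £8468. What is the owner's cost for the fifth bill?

£1396.50

Claim 1 (£680): fully absorbed by the deductible. Owner owes £680 (running OOP £680).
Claim 2 (£5400): £154 finishes the deductible; £5246 goes to coinsurance; owner's 25% is £1311.50. Owner pays £1465.50; OOP now £2145.50.
Claim 3 (£263): deductible met; 25% of £263 = £65.75. Cost to owner: £65.75. OOP to date £2211.25.
Claim 4 (£469): deductible met; 25% of £469 = £117.25. Owner pays £117.25; OOP now £2328.50.
Claim 5 (£8468): deductible met; 25% of £8468 = £2117. OOP would hit £4445.50 > £3725, so the cap limits the owner to £3725 − £2328.50 = £1396.50.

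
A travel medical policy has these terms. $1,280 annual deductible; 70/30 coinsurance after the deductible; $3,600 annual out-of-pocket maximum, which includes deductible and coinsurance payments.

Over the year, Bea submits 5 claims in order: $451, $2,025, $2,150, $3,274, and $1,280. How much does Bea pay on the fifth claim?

Bill 1, $451: entire amount goes to the deductible. Traveler pays $451; OOP now $451.
Bill 2, $2,025: deductible takes $829, $1,196 remains; traveler's 30% is $358.80. Traveler owes $1,187.80 (running OOP $1,638.80).
Bill 3, $2,150: deductible met; 30% of $2,150 = $645. Traveler owes $645 (running OOP $2,283.80).
Bill 4, $3,274: deductible already satisfied, so traveler's share is 30% × $3,274 = $982.20. Traveler owes $982.20 (running OOP $3,266).
Bill 5, $1,280: deductible already satisfied, so traveler's share is 30% × $1,280 = $384. That would push OOP to $3,650, over the $3,600 cap, so traveler pays $3,600 − $3,266 = $334.

$334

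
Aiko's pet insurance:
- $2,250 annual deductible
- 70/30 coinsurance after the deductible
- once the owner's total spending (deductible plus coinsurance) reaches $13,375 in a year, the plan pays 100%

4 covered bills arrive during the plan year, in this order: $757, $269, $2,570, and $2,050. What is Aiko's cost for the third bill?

Claim 1 ($757): all of it applies to the deductible. Owner pays $757; OOP now $757.
Claim 2 ($269): entire amount goes to the deductible. Cost to owner: $269. OOP to date $1,026.
Claim 3 ($2,570): deductible takes $1,224, $1,346 remains; 30% of $1,346 = $403.80. Cost to owner: $1,627.80. OOP to date $2,653.80.

$1,627.80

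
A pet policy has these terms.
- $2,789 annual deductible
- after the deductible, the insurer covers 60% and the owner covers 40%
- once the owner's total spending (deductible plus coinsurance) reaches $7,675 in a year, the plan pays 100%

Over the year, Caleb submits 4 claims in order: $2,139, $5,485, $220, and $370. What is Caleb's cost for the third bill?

$88

#1 ($2,139): entire amount goes to the deductible. Cost to owner: $2,139. OOP to date $2,139.
#2 ($5,485): $650 finishes the deductible; $4,835 goes to coinsurance; 40% of $4,835 = $1,934. Owner owes $2,584 (running OOP $4,723).
#3 ($220): 40% coinsurance on $220 = $88. Owner owes $88 (running OOP $4,811).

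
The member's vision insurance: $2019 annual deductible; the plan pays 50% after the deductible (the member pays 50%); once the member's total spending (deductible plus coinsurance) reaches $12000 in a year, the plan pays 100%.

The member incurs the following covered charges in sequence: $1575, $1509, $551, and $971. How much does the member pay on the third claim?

Claim 1 — $1575: all of it applies to the deductible. Member owes $1575 (running OOP $1575).
Claim 2 — $1509: deductible takes $444, $1065 remains; 50% of $1065 = $532.50. Member owes $976.50 (running OOP $2551.50).
Claim 3 — $551: 50% coinsurance on $551 = $275.50. Member pays $275.50; OOP now $2827.

$275.50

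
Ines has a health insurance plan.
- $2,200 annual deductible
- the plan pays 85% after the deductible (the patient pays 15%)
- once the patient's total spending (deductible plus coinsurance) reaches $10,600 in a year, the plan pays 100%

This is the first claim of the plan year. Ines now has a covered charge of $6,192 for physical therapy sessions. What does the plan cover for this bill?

$3,393.20

Deductible not yet touched, so the first $2,200 of the bill goes to the deductible.
After the $2,200 deductible portion, $6,192 − $2,200 = $3,992 is subject to coinsurance.
Coinsurance: $3,992 × 15% = $598.80.
Patient responsibility before any cap: $2,200 + $598.80 = $2,798.80.
Year-to-date out-of-pocket becomes $0 + $2,798.80 = $2,798.80, still under the $10,600 maximum, so no cap applies.
The plan picks up $6,192 − $2,798.80 = $3,393.20.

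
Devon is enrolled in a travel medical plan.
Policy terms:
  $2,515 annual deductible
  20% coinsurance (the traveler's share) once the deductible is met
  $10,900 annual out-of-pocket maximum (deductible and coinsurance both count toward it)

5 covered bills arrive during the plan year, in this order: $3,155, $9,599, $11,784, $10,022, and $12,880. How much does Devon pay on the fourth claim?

$2,004.40

Claim 1 ($3,155): $2,515 finishes the deductible; $640 goes to coinsurance; 20% of $640 = $128. Cost to traveler: $2,643. OOP to date $2,643.
Claim 2 ($9,599): 20% coinsurance on $9,599 = $1,919.80. Traveler pays $1,919.80; OOP now $4,562.80.
Claim 3 ($11,784): deductible met; 20% of $11,784 = $2,356.80. Traveler owes $2,356.80 (running OOP $6,919.60).
Claim 4 ($10,022): 20% coinsurance on $10,022 = $2,004.40. Traveler owes $2,004.40 (running OOP $8,924).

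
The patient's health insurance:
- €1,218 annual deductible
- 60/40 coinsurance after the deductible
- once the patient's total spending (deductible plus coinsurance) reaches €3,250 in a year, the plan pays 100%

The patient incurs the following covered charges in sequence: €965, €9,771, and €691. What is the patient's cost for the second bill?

€2,285

#1 (€965): entire amount goes to the deductible. Patient pays €965; OOP now €965.
#2 (€9,771): €253 to deductible, leaving €9,518; 40% of €9,518 = €3,807.20. Claim cost before the cap: €253 + €3,807.20 = €4,060.20. Adding that to €965 gives €5,025.20, past the €3,250 cap; patient pays only €3,250 − €965 = €2,285.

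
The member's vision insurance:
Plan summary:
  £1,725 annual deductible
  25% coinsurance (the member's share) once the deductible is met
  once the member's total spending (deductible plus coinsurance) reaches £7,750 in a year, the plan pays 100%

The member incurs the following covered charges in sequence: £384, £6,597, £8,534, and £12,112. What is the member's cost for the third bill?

Claim 1 — £384: all of it applies to the deductible. Member owes £384 (running OOP £384).
Claim 2 — £6,597: deductible takes £1,341, £5,256 remains; coinsurance £5,256 × 25% = £1,314. Member pays £2,655; OOP now £3,039.
Claim 3 — £8,534: deductible met; 25% of £8,534 = £2,133.50. Cost to member: £2,133.50. OOP to date £5,172.50.

£2,133.50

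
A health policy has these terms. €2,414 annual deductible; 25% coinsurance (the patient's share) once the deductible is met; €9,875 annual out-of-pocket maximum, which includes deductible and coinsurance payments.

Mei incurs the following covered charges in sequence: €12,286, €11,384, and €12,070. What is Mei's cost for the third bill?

Bill 1, €12,286: deductible takes €2,414, €9,872 remains; coinsurance €9,872 × 25% = €2,468. Patient owes €4,882 (running OOP €4,882).
Bill 2, €11,384: deductible met; 25% of €11,384 = €2,846. Patient owes €2,846 (running OOP €7,728).
Bill 3, €12,070: 25% coinsurance on €12,070 = €3,017.50. OOP would hit €10,745.50 > €9,875, so the cap limits the patient to €9,875 − €7,728 = €2,147.

€2,147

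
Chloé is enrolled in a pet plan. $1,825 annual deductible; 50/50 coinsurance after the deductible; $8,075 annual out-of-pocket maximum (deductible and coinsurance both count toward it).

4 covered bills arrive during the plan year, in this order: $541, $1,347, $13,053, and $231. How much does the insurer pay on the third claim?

$6,834.50

Claim 1 — $541: entire amount goes to the deductible. Owner pays $541; OOP now $541. Insurer: $541 − $541 = $0.
Claim 2 — $1,347: deductible takes $1,284, $63 remains; owner's 50% is $31.50. Owner pays $1,315.50; OOP now $1,856.50. Plan pays $1,347 − $1,315.50 = $31.50.
Claim 3 — $13,053: deductible already satisfied, so owner's share is 50% × $13,053 = $6,526.50. That would push OOP to $8,383, over the $8,075 cap, so owner pays $8,075 − $1,856.50 = $6,218.50. Plan pays $13,053 − $6,218.50 = $6,834.50.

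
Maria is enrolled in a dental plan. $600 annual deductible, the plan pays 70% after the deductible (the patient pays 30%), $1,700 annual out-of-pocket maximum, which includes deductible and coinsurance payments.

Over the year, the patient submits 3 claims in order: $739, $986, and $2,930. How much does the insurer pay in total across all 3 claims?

#1 ($739): $600 to deductible, leaving $139; 30% of $139 = $41.70. Patient owes $641.70 (running OOP $641.70). Plan pays $739 − $641.70 = $97.30.
#2 ($986): deductible already satisfied, so patient's share is 30% × $986 = $295.80. Cost to patient: $295.80. OOP to date $937.50. Plan pays $986 − $295.80 = $690.20.
#3 ($2,930): deductible already satisfied, so patient's share is 30% × $2,930 = $879. That would push OOP to $1,816.50, over the $1,700 cap, so patient pays $1,700 − $937.50 = $762.50. Insurer: $2,930 − $762.50 = $2,167.50.
Insurer total: $97.30 + $690.20 + $2,167.50 = $2,955.

$2,955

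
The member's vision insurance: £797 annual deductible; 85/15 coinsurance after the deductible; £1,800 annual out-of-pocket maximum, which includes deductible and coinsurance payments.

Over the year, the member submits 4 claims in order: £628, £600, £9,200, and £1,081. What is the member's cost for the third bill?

£938.35

#1 (£628): entire amount goes to the deductible. Member owes £628 (running OOP £628).
#2 (£600): £169 finishes the deductible; £431 goes to coinsurance; coinsurance £431 × 15% = £64.65. Member pays £233.65; OOP now £861.65.
#3 (£9,200): deductible already satisfied, so member's share is 15% × £9,200 = £1,380. Adding that to £861.65 gives £2,241.65, past the £1,800 cap; member pays only £1,800 − £861.65 = £938.35.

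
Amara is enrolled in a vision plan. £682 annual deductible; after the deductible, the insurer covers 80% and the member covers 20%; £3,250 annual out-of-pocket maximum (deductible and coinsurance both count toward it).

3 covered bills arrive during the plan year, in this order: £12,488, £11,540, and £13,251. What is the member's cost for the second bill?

£206.80

Bill 1, £12,488: deductible takes £682, £11,806 remains; coinsurance £11,806 × 20% = £2,361.20. Cost to member: £3,043.20. OOP to date £3,043.20.
Bill 2, £11,540: 20% coinsurance on £11,540 = £2,308. That would push OOP to £5,351.20, over the £3,250 cap, so member pays £3,250 − £3,043.20 = £206.80.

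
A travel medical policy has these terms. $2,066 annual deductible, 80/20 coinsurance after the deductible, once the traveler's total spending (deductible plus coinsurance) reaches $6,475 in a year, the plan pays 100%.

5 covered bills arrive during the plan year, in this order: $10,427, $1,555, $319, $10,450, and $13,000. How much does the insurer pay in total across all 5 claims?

$29,276

#1 ($10,427): $2,066 finishes the deductible; $8,361 goes to coinsurance; 20% of $8,361 = $1,672.20. Traveler owes $3,738.20 (running OOP $3,738.20). Plan pays $10,427 − $3,738.20 = $6,688.80.
#2 ($1,555): deductible met; 20% of $1,555 = $311. Cost to traveler: $311. OOP to date $4,049.20. Insurer: $1,555 − $311 = $1,244.
#3 ($319): 20% coinsurance on $319 = $63.80. Cost to traveler: $63.80. OOP to date $4,113. Insurer: $319 − $63.80 = $255.20.
#4 ($10,450): 20% coinsurance on $10,450 = $2,090. Traveler pays $2,090; OOP now $6,203. Insurer: $10,450 − $2,090 = $8,360.
#5 ($13,000): 20% coinsurance on $13,000 = $2,600. That would push OOP to $8,803, over the $6,475 cap, so traveler pays $6,475 − $6,203 = $272. Plan pays $13,000 − $272 = $12,728.
Insurer total = bills − traveler's total = $35,751 − $6,475 = $29,276.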